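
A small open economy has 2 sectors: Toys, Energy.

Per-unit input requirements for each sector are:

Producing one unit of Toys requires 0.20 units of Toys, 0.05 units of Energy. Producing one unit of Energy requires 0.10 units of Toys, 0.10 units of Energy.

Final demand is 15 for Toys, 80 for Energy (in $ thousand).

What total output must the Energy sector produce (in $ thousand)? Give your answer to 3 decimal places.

I − A =
  [   0.80    -0.10]
  [  -0.05     0.90]
det(I−A) = (0.80)(0.90) − (-0.10)(-0.05) = 0.7150
adj(I−A) = [[0.90, 0.10], [0.05, 0.80]]
(I − A)⁻¹ = adj(I−A) / det(I−A) ≈
  [   1.2587     0.1399]
  [   0.0699     1.1189]
x = (I − A)⁻¹ d = adj(I−A)·d / det(I−A), with det(I−A) = 0.7150:
  x_T = (0.90·15 + 0.10·80) / 0.7150 = 21.50 / 0.7150 ≈ 30.070
  x_E = (0.05·15 + 0.80·80) / 0.7150 = 64.75 / 0.7150 ≈ 90.559

x_E = 90.559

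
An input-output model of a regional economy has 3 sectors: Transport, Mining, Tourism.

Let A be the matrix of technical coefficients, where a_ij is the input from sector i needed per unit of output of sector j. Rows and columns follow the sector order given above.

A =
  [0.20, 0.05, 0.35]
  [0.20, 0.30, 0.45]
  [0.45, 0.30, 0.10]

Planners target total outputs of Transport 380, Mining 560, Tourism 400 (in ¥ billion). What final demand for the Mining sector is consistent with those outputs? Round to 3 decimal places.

I − A =
  [   0.80    -0.05    -0.35]
  [  -0.20     0.70    -0.45]
  [  -0.45    -0.30     0.90]
d = (I − A) x:
  d_1 = (+0.80)·380 + (-0.05)·560 + (-0.35)·400 = 136.000
  d_2 = (-0.20)·380 + (+0.70)·560 + (-0.45)·400 = 136.000
  d_3 = (-0.45)·380 + (-0.30)·560 + (+0.90)·400 = 21.000

d_2 = 136.000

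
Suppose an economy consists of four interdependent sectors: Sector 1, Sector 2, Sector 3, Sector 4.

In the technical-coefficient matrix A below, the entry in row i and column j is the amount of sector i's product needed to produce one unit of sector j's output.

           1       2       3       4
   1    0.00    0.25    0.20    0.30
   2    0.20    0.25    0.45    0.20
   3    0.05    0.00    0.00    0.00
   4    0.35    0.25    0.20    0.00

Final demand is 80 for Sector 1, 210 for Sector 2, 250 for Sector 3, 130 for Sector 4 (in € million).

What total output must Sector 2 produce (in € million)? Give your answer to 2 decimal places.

I − A =
  [   1.00    -0.25    -0.20    -0.30]
  [  -0.20     0.75    -0.45    -0.20]
  [  -0.05     0.00     1.00     0.00]
  [  -0.35    -0.25    -0.20     1.00]
Compute the cofactors C_ij = (−1)^(i+j)·(3×3 minor ij) of I−A; the adjugate is their transpose:
adj(I−A) = Cᵀ =
  [ 0.700000   0.325000   0.341250   0.275000]
  [ 0.294500   0.882000   0.508750   0.264750]
  [ 0.035000   0.016250   0.538750   0.013750]
  [ 0.325625   0.337500   0.354375   0.686875]
det(I−A) = Σ_j (I−A)_1j·C_1j = (1.00)(0.700000) + (-0.25)(0.294500) + (-0.20)(0.035000) + (-0.30)(0.325625) = 0.5216875
(I − A)⁻¹ = adj(I−A) / det(I−A) ≈
  [   1.3418     0.6230     0.6541     0.5271]
  [   0.5645     1.6907     0.9752     0.5075]
  [   0.0671     0.0311     1.0327     0.0264]
  [   0.6242     0.6469     0.6793     1.3166]
x = (I − A)⁻¹ d = adj(I−A)·d / det(I−A), with det(I−A) = 0.5216875:
  x_1 = (0.700000·80 + 0.325000·210 + 0.341250·250 + 0.275000·130) / 0.5216875 = 245.3125 / 0.5216875 ≈ 470.23
  x_2 = (0.294500·80 + 0.882000·210 + 0.508750·250 + 0.264750·130) / 0.5216875 = 370.385 / 0.5216875 ≈ 709.97
  x_3 = (0.035000·80 + 0.016250·210 + 0.538750·250 + 0.013750·130) / 0.5216875 = 142.6875 / 0.5216875 ≈ 273.51
  x_4 = (0.325625·80 + 0.337500·210 + 0.354375·250 + 0.686875·130) / 0.5216875 = 274.8125 / 0.5216875 ≈ 526.78

x_2 = 709.97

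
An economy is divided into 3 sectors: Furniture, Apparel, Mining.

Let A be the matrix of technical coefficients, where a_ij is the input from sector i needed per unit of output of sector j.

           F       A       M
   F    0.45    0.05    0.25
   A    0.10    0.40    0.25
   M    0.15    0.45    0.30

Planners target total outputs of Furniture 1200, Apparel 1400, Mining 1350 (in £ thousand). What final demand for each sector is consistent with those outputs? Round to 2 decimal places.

I − A =
  [   0.55    -0.05    -0.25]
  [  -0.10     0.60    -0.25]
  [  -0.15    -0.45     0.70]
d = (I − A) x:
  d_F = (+0.55)·1200 + (-0.05)·1400 + (-0.25)·1350 = 252.50
  d_A = (-0.10)·1200 + (+0.60)·1400 + (-0.25)·1350 = 382.50
  d_M = (-0.15)·1200 + (-0.45)·1400 + (+0.70)·1350 = 135.00

d_F = 252.50, d_A = 382.50, d_M = 135.00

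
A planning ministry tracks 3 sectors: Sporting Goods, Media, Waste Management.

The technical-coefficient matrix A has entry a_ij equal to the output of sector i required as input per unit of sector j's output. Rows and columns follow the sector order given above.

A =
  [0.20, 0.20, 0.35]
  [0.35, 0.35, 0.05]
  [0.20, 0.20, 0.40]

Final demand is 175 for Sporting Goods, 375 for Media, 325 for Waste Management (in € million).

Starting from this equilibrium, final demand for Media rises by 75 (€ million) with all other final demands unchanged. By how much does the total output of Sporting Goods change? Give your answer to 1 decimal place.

Δx_1 = 75.0

I − A =
  [   0.80    -0.20    -0.35]
  [  -0.35     0.65    -0.05]
  [  -0.20    -0.20     0.60]
Cofactors of I−A, C_ij = (−1)^(i+j)·(minor ij) (rows/columns in the sector order above):
  C_11 = (0.65)(0.60) − (-0.05)(-0.20) = 0.3800
  C_12 = −[(-0.35)(0.60) − (-0.05)(-0.20)] = 0.2200
  C_13 = (-0.35)(-0.20) − (0.65)(-0.20) = 0.2000
  C_21 = −[(-0.20)(0.60) − (-0.35)(-0.20)] = 0.1900
  C_22 = (0.80)(0.60) − (-0.35)(-0.20) = 0.4100
  C_23 = −[(0.80)(-0.20) − (-0.20)(-0.20)] = 0.2000
  C_31 = (-0.20)(-0.05) − (-0.35)(0.65) = 0.2375
  C_32 = −[(0.80)(-0.05) − (-0.35)(-0.35)] = 0.1625
  C_33 = (0.80)(0.65) − (-0.20)(-0.35) = 0.4500
det(I−A) = Σ_j (I−A)_1j·C_1j = (0.80)(0.3800) + (-0.20)(0.2200) + (-0.35)(0.2000) = 0.1900
adj(I−A) = Cᵀ =
  [ 0.3800   0.1900   0.2375]
  [ 0.2200   0.4100   0.1625]
  [ 0.2000   0.2000   0.4500]
(I − A)⁻¹ = adj(I−A) / det(I−A) ≈
  [   2.0000     1.0000     1.2500]
  [   1.1579     2.1579     0.8553]
  [   1.0526     1.0526     2.3684]
Δx = (I − A)⁻¹ Δd with Δd having +75 in the Media component and 0 elsewhere.
So Δx_1 = L_12 · (+75), where L_12 = adj(I−A)_12 / det(I−A) = 0.1900 / 0.1900.
Δx_1 = 0.1900 × (+75) / 0.1900 = 14.25 / 0.1900 = 75.0.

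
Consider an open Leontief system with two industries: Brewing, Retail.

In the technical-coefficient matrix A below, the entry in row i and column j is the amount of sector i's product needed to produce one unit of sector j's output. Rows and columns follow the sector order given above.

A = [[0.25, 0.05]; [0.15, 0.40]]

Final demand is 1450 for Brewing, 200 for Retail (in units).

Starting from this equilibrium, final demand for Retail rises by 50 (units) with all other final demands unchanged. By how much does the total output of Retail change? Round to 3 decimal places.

I − A =
  [   0.75    -0.05]
  [  -0.15     0.60]
det(I−A) = (0.75)(0.60) − (-0.05)(-0.15) = 0.4425
adj(I−A) = [[0.60, 0.05], [0.15, 0.75]]
(I − A)⁻¹ = adj(I−A) / det(I−A) ≈
  [   1.3559     0.1130]
  [   0.3390     1.6949]
Δx = (I − A)⁻¹ Δd with Δd having +50 in the Retail component and 0 elsewhere.
So Δx_2 = L_22 · (+50), where L_22 = adj(I−A)_22 / det(I−A) = 0.75 / 0.4425.
Δx_2 = 0.75 × (+50) / 0.4425 = 37.50 / 0.4425 ≈ 84.746.

Δx_2 = 84.746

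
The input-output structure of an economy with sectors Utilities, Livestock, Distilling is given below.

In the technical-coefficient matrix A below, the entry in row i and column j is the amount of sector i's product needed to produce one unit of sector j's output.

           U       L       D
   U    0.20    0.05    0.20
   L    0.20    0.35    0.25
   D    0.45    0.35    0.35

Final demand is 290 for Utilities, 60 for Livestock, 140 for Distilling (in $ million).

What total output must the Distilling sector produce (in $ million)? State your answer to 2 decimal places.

x_D = 1061.62

I − A =
  [   0.80    -0.05    -0.20]
  [  -0.20     0.65    -0.25]
  [  -0.45    -0.35     0.65]
Cofactors of I−A, C_ij = (−1)^(i+j)·(minor ij) (rows/columns in the sector order above):
  C_11 = (0.65)(0.65) − (-0.25)(-0.35) = 0.3350
  C_12 = −[(-0.20)(0.65) − (-0.25)(-0.45)] = 0.2425
  C_13 = (-0.20)(-0.35) − (0.65)(-0.45) = 0.3625
  C_21 = −[(-0.05)(0.65) − (-0.20)(-0.35)] = 0.1025
  C_22 = (0.80)(0.65) − (-0.20)(-0.45) = 0.4300
  C_23 = −[(0.80)(-0.35) − (-0.05)(-0.45)] = 0.3025
  C_31 = (-0.05)(-0.25) − (-0.20)(0.65) = 0.1425
  C_32 = −[(0.80)(-0.25) − (-0.20)(-0.20)] = 0.2400
  C_33 = (0.80)(0.65) − (-0.05)(-0.20) = 0.5100
det(I−A) = Σ_j (I−A)_1j·C_1j = (0.80)(0.3350) + (-0.05)(0.2425) + (-0.20)(0.3625) = 0.183375
adj(I−A) = Cᵀ =
  [ 0.3350   0.1025   0.1425]
  [ 0.2425   0.4300   0.2400]
  [ 0.3625   0.3025   0.5100]
(I − A)⁻¹ = adj(I−A) / det(I−A) ≈
  [   1.8269     0.5590     0.7771]
  [   1.3224     2.3449     1.3088]
  [   1.9768     1.6496     2.7812]
x = (I − A)⁻¹ d = adj(I−A)·d / det(I−A), with det(I−A) = 0.183375:
  x_U = (0.3350·290 + 0.1025·60 + 0.1425·140) / 0.183375 = 123.25 / 0.183375 ≈ 672.12
  x_L = (0.2425·290 + 0.4300·60 + 0.2400·140) / 0.183375 = 129.725 / 0.183375 ≈ 707.43
  x_D = (0.3625·290 + 0.3025·60 + 0.5100·140) / 0.183375 = 194.675 / 0.183375 ≈ 1061.62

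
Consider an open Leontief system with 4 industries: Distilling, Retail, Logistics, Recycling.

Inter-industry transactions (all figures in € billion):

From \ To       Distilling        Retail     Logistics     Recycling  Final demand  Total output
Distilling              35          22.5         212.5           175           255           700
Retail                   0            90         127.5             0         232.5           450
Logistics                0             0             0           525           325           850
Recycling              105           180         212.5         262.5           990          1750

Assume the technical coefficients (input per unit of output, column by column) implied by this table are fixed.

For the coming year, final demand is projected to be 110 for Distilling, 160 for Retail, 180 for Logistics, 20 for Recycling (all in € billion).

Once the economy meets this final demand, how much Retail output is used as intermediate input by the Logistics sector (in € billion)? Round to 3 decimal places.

Technical coefficients a_ij = z_ij / X_j:
  a_11 = 35/700 = 0.05, a_21 = 0/700 = 0.00, a_31 = 0/700 = 0.00, a_41 = 105/700 = 0.15
  a_12 = 22.5/450 = 0.05, a_22 = 90/450 = 0.20, a_32 = 0/450 = 0.00, a_42 = 180/450 = 0.40
  a_13 = 212.5/850 = 0.25, a_23 = 127.5/850 = 0.15, a_33 = 0/850 = 0.00, a_43 = 212.5/850 = 0.25
  a_14 = 175/1750 = 0.10, a_24 = 0/1750 = 0.00, a_34 = 525/1750 = 0.30, a_44 = 262.5/1750 = 0.15
I − A =
  [   0.95    -0.05    -0.25    -0.10]
  [   0.00     0.80    -0.15     0.00]
  [   0.00     0.00     1.00    -0.30]
  [  -0.15    -0.40    -0.25     0.85]
Compute the cofactors C_ij = (−1)^(i+j)·(3×3 minor ij) of I−A; the adjugate is their transpose:
adj(I−A) = Cᵀ =
  [ 0.602000   0.108750   0.202375   0.142250]
  [ 0.006750   0.710000   0.118875   0.042750]
  [ 0.036000   0.116250   0.634000   0.228000]
  [ 0.120000   0.387500   0.278125   0.760000]
det(I−A) = Σ_j (I−A)_1j·C_1j = (0.95)(0.602000) + (-0.05)(0.006750) + (-0.25)(0.036000) + (-0.10)(0.120000) = 0.5505625
(I − A)⁻¹ = adj(I−A) / det(I−A) ≈
  [   1.0934     0.1975     0.3676     0.2584]
  [   0.0123     1.2896     0.2159     0.0776]
  [   0.0654     0.2111     1.1515     0.4141]
  [   0.2180     0.7038     0.5052     1.3804]
First solve x = (I − A)⁻¹ d = adj(I−A)·d / det(I−A); in particular x_3 = (0.036000·110 + 0.116250·160 + 0.634000·180 + 0.228000·20) / 0.5505625 = 141.24 / 0.5505625 ≈ 256.53763.
Intermediate flow from 2 to 3: z_23 = a_23 · x_3 = 0.15 × 141.24 / 0.5505625 = 21.186 / 0.5505625 ≈ 38.481.

z_23 = 38.481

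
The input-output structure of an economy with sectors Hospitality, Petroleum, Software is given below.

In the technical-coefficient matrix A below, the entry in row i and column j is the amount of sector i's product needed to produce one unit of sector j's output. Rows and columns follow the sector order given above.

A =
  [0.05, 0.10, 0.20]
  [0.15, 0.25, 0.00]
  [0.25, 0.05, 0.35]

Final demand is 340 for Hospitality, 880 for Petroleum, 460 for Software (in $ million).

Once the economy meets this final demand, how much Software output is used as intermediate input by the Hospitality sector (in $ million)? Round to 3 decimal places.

I − A =
  [   0.95    -0.10    -0.20]
  [  -0.15     0.75     0.00]
  [  -0.25    -0.05     0.65]
Cofactors of I−A, C_ij = (−1)^(i+j)·(minor ij) (rows/columns in the sector order above):
  C_11 = (0.75)(0.65) − (0.00)(-0.05) = 0.4875
  C_12 = −[(-0.15)(0.65) − (0.00)(-0.25)] = 0.0975
  C_13 = (-0.15)(-0.05) − (0.75)(-0.25) = 0.1950
  C_21 = −[(-0.10)(0.65) − (-0.20)(-0.05)] = 0.0750
  C_22 = (0.95)(0.65) − (-0.20)(-0.25) = 0.5675
  C_23 = −[(0.95)(-0.05) − (-0.10)(-0.25)] = 0.0725
  C_31 = (-0.10)(0.00) − (-0.20)(0.75) = 0.1500
  C_32 = −[(0.95)(0.00) − (-0.20)(-0.15)] = 0.0300
  C_33 = (0.95)(0.75) − (-0.10)(-0.15) = 0.6975
det(I−A) = Σ_j (I−A)_1j·C_1j = (0.95)(0.4875) + (-0.10)(0.0975) + (-0.20)(0.1950) = 0.414375
adj(I−A) = Cᵀ =
  [ 0.4875   0.0750   0.1500]
  [ 0.0975   0.5675   0.0300]
  [ 0.1950   0.0725   0.6975]
(I − A)⁻¹ = adj(I−A) / det(I−A) ≈
  [   1.1765     0.1810     0.3620]
  [   0.2353     1.3695     0.0724]
  [   0.4706     0.1750     1.6833]
First solve x = (I − A)⁻¹ d = adj(I−A)·d / det(I−A); in particular x_1 = (0.4875·340 + 0.0750·880 + 0.1500·460) / 0.414375 = 300.75 / 0.414375 ≈ 725.79186.
Intermediate flow from 3 to 1: z_31 = a_31 · x_1 = 0.25 × 300.75 / 0.414375 = 75.1875 / 0.414375 ≈ 181.448.

z_31 = 181.448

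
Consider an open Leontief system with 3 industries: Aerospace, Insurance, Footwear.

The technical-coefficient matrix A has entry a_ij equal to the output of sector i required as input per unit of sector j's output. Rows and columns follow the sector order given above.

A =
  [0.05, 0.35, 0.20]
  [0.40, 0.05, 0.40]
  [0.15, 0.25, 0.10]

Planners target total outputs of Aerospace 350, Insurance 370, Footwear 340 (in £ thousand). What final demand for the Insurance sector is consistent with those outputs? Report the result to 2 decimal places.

I − A =
  [   0.95    -0.35    -0.20]
  [  -0.40     0.95    -0.40]
  [  -0.15    -0.25     0.90]
d = (I − A) x:
  d_1 = (+0.95)·350 + (-0.35)·370 + (-0.20)·340 = 135.00
  d_2 = (-0.40)·350 + (+0.95)·370 + (-0.40)·340 = 75.50
  d_3 = (-0.15)·350 + (-0.25)·370 + (+0.90)·340 = 161.00

d_2 = 75.50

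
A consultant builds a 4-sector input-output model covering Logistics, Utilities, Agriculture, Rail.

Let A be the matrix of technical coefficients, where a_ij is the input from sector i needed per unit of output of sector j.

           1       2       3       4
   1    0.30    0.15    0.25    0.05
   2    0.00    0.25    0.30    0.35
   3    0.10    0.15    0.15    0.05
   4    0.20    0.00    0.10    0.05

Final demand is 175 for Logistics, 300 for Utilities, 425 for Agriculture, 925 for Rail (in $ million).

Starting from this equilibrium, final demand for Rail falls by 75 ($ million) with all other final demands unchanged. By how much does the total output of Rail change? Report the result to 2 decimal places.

I − A =
  [   0.70    -0.15    -0.25    -0.05]
  [   0.00     0.75    -0.30    -0.35]
  [  -0.10    -0.15     0.85    -0.05]
  [  -0.20     0.00    -0.10     0.95]
Compute the cofactors C_ij = (−1)^(i+j)·(3×3 minor ij) of I−A; the adjugate is their transpose:
adj(I−A) = Cᵀ =
  [ 0.553875   0.156750   0.229875   0.099000]
  [ 0.094500   0.526500   0.238500   0.211500]
  [ 0.089250   0.114000   0.480750   0.072000]
  [ 0.126000   0.045000   0.099000   0.391500]
det(I−A) = Σ_j (I−A)_1j·C_1j = (0.70)(0.553875) + (-0.15)(0.094500) + (-0.25)(0.089250) + (-0.05)(0.126000) = 0.344925
(I − A)⁻¹ = adj(I−A) / det(I−A) ≈
  [   1.6058     0.4544     0.6664     0.2870]
  [   0.2740     1.5264     0.6915     0.6132]
  [   0.2588     0.3305     1.3938     0.2087]
  [   0.3653     0.1305     0.2870     1.1350]
Δx = (I − A)⁻¹ Δd with Δd having -75 in the Rail component and 0 elsewhere.
So Δx_4 = L_44 · (-75), where L_44 = adj(I−A)_44 / det(I−A) = 0.391500 / 0.344925.
Δx_4 = 0.391500 × (-75) / 0.344925 = -29.3625 / 0.344925 ≈ -85.13.

Δx_4 = -85.13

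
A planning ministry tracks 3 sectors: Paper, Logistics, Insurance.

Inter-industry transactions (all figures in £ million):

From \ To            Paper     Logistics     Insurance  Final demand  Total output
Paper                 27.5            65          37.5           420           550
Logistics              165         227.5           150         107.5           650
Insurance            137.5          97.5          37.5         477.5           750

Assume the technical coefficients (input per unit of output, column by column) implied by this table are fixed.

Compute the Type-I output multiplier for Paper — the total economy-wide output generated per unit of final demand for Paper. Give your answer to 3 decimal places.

Technical coefficients a_ij = z_ij / X_j:
  a_11 = 27.5/550 = 0.05, a_21 = 165/550 = 0.30, a_31 = 137.5/550 = 0.25
  a_12 = 65/650 = 0.10, a_22 = 227.5/650 = 0.35, a_32 = 97.5/650 = 0.15
  a_13 = 37.5/750 = 0.05, a_23 = 150/750 = 0.20, a_33 = 37.5/750 = 0.05
I − A =
  [   0.95    -0.10    -0.05]
  [  -0.30     0.65    -0.20]
  [  -0.25    -0.15     0.95]
Cofactors of I−A, C_ij = (−1)^(i+j)·(minor ij) (rows/columns in the sector order above):
  C_11 = (0.65)(0.95) − (-0.20)(-0.15) = 0.5875
  C_12 = −[(-0.30)(0.95) − (-0.20)(-0.25)] = 0.3350
  C_13 = (-0.30)(-0.15) − (0.65)(-0.25) = 0.2075
  C_21 = −[(-0.10)(0.95) − (-0.05)(-0.15)] = 0.1025
  C_22 = (0.95)(0.95) − (-0.05)(-0.25) = 0.8900
  C_23 = −[(0.95)(-0.15) − (-0.10)(-0.25)] = 0.1675
  C_31 = (-0.10)(-0.20) − (-0.05)(0.65) = 0.0525
  C_32 = −[(0.95)(-0.20) − (-0.05)(-0.30)] = 0.2050
  C_33 = (0.95)(0.65) − (-0.10)(-0.30) = 0.5875
det(I−A) = Σ_j (I−A)_1j·C_1j = (0.95)(0.5875) + (-0.10)(0.3350) + (-0.05)(0.2075) = 0.51425
adj(I−A) = Cᵀ =
  [ 0.5875   0.1025   0.0525]
  [ 0.3350   0.8900   0.2050]
  [ 0.2075   0.1675   0.5875]
(I − A)⁻¹ = adj(I−A) / det(I−A) ≈
  [   1.1424     0.1993     0.1021]
  [   0.6514     1.7307     0.3986]
  [   0.4035     0.3257     1.1424]
The output multiplier for sector j is the column-j sum of the Leontief inverse (I − A)⁻¹ = adj(I−A) / det(I−A).
Column 1 of adj(I−A): (0.5875, 0.3350, 0.2075); det(I−A) = 0.51425.
m_1 = (0.5875 + 0.3350 + 0.2075) / 0.51425 = 1.13 / 0.51425 ≈ 2.197.

m_1 = 2.197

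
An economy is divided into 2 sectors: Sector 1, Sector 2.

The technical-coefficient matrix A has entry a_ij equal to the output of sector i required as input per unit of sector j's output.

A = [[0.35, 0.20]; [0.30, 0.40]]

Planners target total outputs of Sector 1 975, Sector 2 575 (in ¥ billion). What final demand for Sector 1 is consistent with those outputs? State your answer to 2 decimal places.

d_1 = 518.75

I − A =
  [   0.65    -0.20]
  [  -0.30     0.60]
d = (I − A) x:
  d_1 = (+0.65)·975 + (-0.20)·575 = 518.75
  d_2 = (-0.30)·975 + (+0.60)·575 = 52.50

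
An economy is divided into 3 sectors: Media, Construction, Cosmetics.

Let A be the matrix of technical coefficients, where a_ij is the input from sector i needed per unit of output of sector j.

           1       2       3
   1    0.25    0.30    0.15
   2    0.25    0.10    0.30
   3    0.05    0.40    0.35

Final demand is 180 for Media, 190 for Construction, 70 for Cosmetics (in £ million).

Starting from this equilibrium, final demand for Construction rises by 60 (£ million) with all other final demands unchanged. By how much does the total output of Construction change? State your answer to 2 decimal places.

Δx_2 = 105.21

I − A =
  [   0.75    -0.30    -0.15]
  [  -0.25     0.90    -0.30]
  [  -0.05    -0.40     0.65]
Cofactors of I−A, C_ij = (−1)^(i+j)·(minor ij) (rows/columns in the sector order above):
  C_11 = (0.90)(0.65) − (-0.30)(-0.40) = 0.4650
  C_12 = −[(-0.25)(0.65) − (-0.30)(-0.05)] = 0.1775
  C_13 = (-0.25)(-0.40) − (0.90)(-0.05) = 0.1450
  C_21 = −[(-0.30)(0.65) − (-0.15)(-0.40)] = 0.2550
  C_22 = (0.75)(0.65) − (-0.15)(-0.05) = 0.4800
  C_23 = −[(0.75)(-0.40) − (-0.30)(-0.05)] = 0.3150
  C_31 = (-0.30)(-0.30) − (-0.15)(0.90) = 0.2250
  C_32 = −[(0.75)(-0.30) − (-0.15)(-0.25)] = 0.2625
  C_33 = (0.75)(0.90) − (-0.30)(-0.25) = 0.6000
det(I−A) = Σ_j (I−A)_1j·C_1j = (0.75)(0.4650) + (-0.30)(0.1775) + (-0.15)(0.1450) = 0.27375
adj(I−A) = Cᵀ =
  [ 0.4650   0.2550   0.2250]
  [ 0.1775   0.4800   0.2625]
  [ 0.1450   0.3150   0.6000]
(I − A)⁻¹ = adj(I−A) / det(I−A) ≈
  [   1.6986     0.9315     0.8219]
  [   0.6484     1.7534     0.9589]
  [   0.5297     1.1507     2.1918]
Δx = (I − A)⁻¹ Δd with Δd having +60 in the Construction component and 0 elsewhere.
So Δx_2 = L_22 · (+60), where L_22 = adj(I−A)_22 / det(I−A) = 0.4800 / 0.27375.
Δx_2 = 0.4800 × (+60) / 0.27375 = 28.80 / 0.27375 ≈ 105.21.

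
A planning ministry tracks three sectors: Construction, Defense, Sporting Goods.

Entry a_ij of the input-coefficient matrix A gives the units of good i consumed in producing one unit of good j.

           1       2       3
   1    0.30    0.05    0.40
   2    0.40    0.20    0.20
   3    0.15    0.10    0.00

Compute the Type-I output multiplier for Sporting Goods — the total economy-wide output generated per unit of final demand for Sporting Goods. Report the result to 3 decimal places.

I − A =
  [   0.70    -0.05    -0.40]
  [  -0.40     0.80    -0.20]
  [  -0.15    -0.10     1.00]
Cofactors of I−A, C_ij = (−1)^(i+j)·(minor ij) (rows/columns in the sector order above):
  C_11 = (0.80)(1.00) − (-0.20)(-0.10) = 0.7800
  C_12 = −[(-0.40)(1.00) − (-0.20)(-0.15)] = 0.4300
  C_13 = (-0.40)(-0.10) − (0.80)(-0.15) = 0.1600
  C_21 = −[(-0.05)(1.00) − (-0.40)(-0.10)] = 0.0900
  C_22 = (0.70)(1.00) − (-0.40)(-0.15) = 0.6400
  C_23 = −[(0.70)(-0.10) − (-0.05)(-0.15)] = 0.0775
  C_31 = (-0.05)(-0.20) − (-0.40)(0.80) = 0.3300
  C_32 = −[(0.70)(-0.20) − (-0.40)(-0.40)] = 0.3000
  C_33 = (0.70)(0.80) − (-0.05)(-0.40) = 0.5400
det(I−A) = Σ_j (I−A)_1j·C_1j = (0.70)(0.7800) + (-0.05)(0.4300) + (-0.40)(0.1600) = 0.4605
adj(I−A) = Cᵀ =
  [ 0.7800   0.0900   0.3300]
  [ 0.4300   0.6400   0.3000]
  [ 0.1600   0.0775   0.5400]
(I − A)⁻¹ = adj(I−A) / det(I−A) ≈
  [   1.6938     0.1954     0.7166]
  [   0.9338     1.3898     0.6515]
  [   0.3474     0.1683     1.1726]
The output multiplier for sector j is the column-j sum of the Leontief inverse (I − A)⁻¹ = adj(I−A) / det(I−A).
Column 3 of adj(I−A): (0.3300, 0.3000, 0.5400); det(I−A) = 0.4605.
m_3 = (0.3300 + 0.3000 + 0.5400) / 0.4605 = 1.17 / 0.4605 ≈ 2.541.

m_3 = 2.541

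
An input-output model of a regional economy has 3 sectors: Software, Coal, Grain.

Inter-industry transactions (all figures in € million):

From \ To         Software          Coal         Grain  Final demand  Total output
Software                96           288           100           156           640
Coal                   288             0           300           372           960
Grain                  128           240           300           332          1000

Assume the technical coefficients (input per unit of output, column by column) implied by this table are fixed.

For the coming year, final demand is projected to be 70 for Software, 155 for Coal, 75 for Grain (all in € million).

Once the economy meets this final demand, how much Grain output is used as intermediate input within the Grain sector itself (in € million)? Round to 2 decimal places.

Technical coefficients a_ij = z_ij / X_j:
  a_SS = 96/640 = 0.15, a_CS = 288/640 = 0.45, a_GS = 128/640 = 0.20
  a_SC = 288/960 = 0.30, a_CC = 0/960 = 0.00, a_GC = 240/960 = 0.25
  a_SG = 100/1000 = 0.10, a_CG = 300/1000 = 0.30, a_GG = 300/1000 = 0.30
I − A =
  [   0.85    -0.30    -0.10]
  [  -0.45     1.00    -0.30]
  [  -0.20    -0.25     0.70]
Cofactors of I−A, C_ij = (−1)^(i+j)·(minor ij) (rows/columns in the sector order above):
  C_11 = (1.00)(0.70) − (-0.30)(-0.25) = 0.6250
  C_12 = −[(-0.45)(0.70) − (-0.30)(-0.20)] = 0.3750
  C_13 = (-0.45)(-0.25) − (1.00)(-0.20) = 0.3125
  C_21 = −[(-0.30)(0.70) − (-0.10)(-0.25)] = 0.2350
  C_22 = (0.85)(0.70) − (-0.10)(-0.20) = 0.5750
  C_23 = −[(0.85)(-0.25) − (-0.30)(-0.20)] = 0.2725
  C_31 = (-0.30)(-0.30) − (-0.10)(1.00) = 0.1900
  C_32 = −[(0.85)(-0.30) − (-0.10)(-0.45)] = 0.3000
  C_33 = (0.85)(1.00) − (-0.30)(-0.45) = 0.7150
det(I−A) = Σ_j (I−A)_1j·C_1j = (0.85)(0.6250) + (-0.30)(0.3750) + (-0.10)(0.3125) = 0.3875
adj(I−A) = Cᵀ =
  [ 0.6250   0.2350   0.1900]
  [ 0.3750   0.5750   0.3000]
  [ 0.3125   0.2725   0.7150]
(I − A)⁻¹ = adj(I−A) / det(I−A) ≈
  [   1.6129     0.6065     0.4903]
  [   0.9677     1.4839     0.7742]
  [   0.8065     0.7032     1.8452]
First solve x = (I − A)⁻¹ d = adj(I−A)·d / det(I−A); in particular x_G = (0.3125·70 + 0.2725·155 + 0.7150·75) / 0.3875 = 117.7375 / 0.3875 ≈ 303.8387.
Intermediate flow from G to G: z_GG = a_GG · x_G = 0.30 × 117.7375 / 0.3875 = 35.32125 / 0.3875 ≈ 91.15.

z_GG = 91.15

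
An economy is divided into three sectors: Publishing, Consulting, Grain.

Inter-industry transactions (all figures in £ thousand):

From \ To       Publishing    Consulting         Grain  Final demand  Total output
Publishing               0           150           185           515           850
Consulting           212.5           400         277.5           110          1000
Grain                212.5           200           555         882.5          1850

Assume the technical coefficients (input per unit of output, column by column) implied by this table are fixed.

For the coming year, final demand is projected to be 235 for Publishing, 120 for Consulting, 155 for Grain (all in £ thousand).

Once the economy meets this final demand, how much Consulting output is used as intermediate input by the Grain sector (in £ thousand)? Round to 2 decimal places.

Technical coefficients a_ij = z_ij / X_j:
  a_11 = 0/850 = 0.00, a_21 = 212.5/850 = 0.25, a_31 = 212.5/850 = 0.25
  a_12 = 150/1000 = 0.15, a_22 = 400/1000 = 0.40, a_32 = 200/1000 = 0.20
  a_13 = 185/1850 = 0.10, a_23 = 277.5/1850 = 0.15, a_33 = 555/1850 = 0.30
I − A =
  [   1.00    -0.15    -0.10]
  [  -0.25     0.60    -0.15]
  [  -0.25    -0.20     0.70]
Cofactors of I−A, C_ij = (−1)^(i+j)·(minor ij) (rows/columns in the sector order above):
  C_11 = (0.60)(0.70) − (-0.15)(-0.20) = 0.3900
  C_12 = −[(-0.25)(0.70) − (-0.15)(-0.25)] = 0.2125
  C_13 = (-0.25)(-0.20) − (0.60)(-0.25) = 0.2000
  C_21 = −[(-0.15)(0.70) − (-0.10)(-0.20)] = 0.1250
  C_22 = (1.00)(0.70) − (-0.10)(-0.25) = 0.6750
  C_23 = −[(1.00)(-0.20) − (-0.15)(-0.25)] = 0.2375
  C_31 = (-0.15)(-0.15) − (-0.10)(0.60) = 0.0825
  C_32 = −[(1.00)(-0.15) − (-0.10)(-0.25)] = 0.1750
  C_33 = (1.00)(0.60) − (-0.15)(-0.25) = 0.5625
det(I−A) = Σ_j (I−A)_1j·C_1j = (1.00)(0.3900) + (-0.15)(0.2125) + (-0.10)(0.2000) = 0.338125
adj(I−A) = Cᵀ =
  [ 0.3900   0.1250   0.0825]
  [ 0.2125   0.6750   0.1750]
  [ 0.2000   0.2375   0.5625]
(I − A)⁻¹ = adj(I−A) / det(I−A) ≈
  [   1.1534     0.3697     0.2440]
  [   0.6285     1.9963     0.5176]
  [   0.5915     0.7024     1.6636]
First solve x = (I − A)⁻¹ d = adj(I−A)·d / det(I−A); in particular x_3 = (0.2000·235 + 0.2375·120 + 0.5625·155) / 0.338125 = 162.6875 / 0.338125 ≈ 481.1460.
Intermediate flow from 2 to 3: z_23 = a_23 · x_3 = 0.15 × 162.6875 / 0.338125 = 24.403125 / 0.338125 ≈ 72.17.

z_23 = 72.17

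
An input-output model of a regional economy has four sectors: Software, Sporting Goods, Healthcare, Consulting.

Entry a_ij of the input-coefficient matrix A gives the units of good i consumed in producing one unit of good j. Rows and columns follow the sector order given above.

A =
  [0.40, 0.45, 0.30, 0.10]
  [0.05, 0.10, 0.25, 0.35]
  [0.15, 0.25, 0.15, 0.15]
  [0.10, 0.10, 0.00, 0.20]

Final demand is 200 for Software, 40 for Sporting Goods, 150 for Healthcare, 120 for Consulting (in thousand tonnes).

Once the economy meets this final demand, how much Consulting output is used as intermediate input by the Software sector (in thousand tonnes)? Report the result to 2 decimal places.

I − A =
  [   0.60    -0.45    -0.30    -0.10]
  [  -0.05     0.90    -0.25    -0.35]
  [  -0.15    -0.25     0.85    -0.15]
  [  -0.10    -0.10     0.00     0.80]
Compute the cofactors C_ij = (−1)^(i+j)·(3×3 minor ij) of I−A; the adjugate is their transpose:
adj(I−A) = Cᵀ =
  [ 0.52850   0.37900   0.29800   0.28775]
  [ 0.09750   0.35900   0.14000   0.19550]
  [ 0.13575   0.18875   0.36775   0.16850]
  [ 0.07825   0.09225   0.05475   0.34125]
det(I−A) = Σ_j (I−A)_1j·C_1j = (0.60)(0.52850) + (-0.45)(0.09750) + (-0.30)(0.13575) + (-0.10)(0.07825) = 0.224675
(I − A)⁻¹ = adj(I−A) / det(I−A) ≈
  [   2.3523     1.6869     1.3264     1.2807]
  [   0.4340     1.5979     0.6231     0.8701]
  [   0.6042     0.8401     1.6368     0.7500]
  [   0.3483     0.4106     0.2437     1.5189]
First solve x = (I − A)⁻¹ d = adj(I−A)·d / det(I−A); in particular x_1 = (0.52850·200 + 0.37900·40 + 0.29800·150 + 0.28775·120) / 0.224675 = 200.09 / 0.224675 ≈ 890.5753.
Intermediate flow from 4 to 1: z_41 = a_41 · x_1 = 0.10 × 200.09 / 0.224675 = 20.009 / 0.224675 ≈ 89.06.

z_41 = 89.06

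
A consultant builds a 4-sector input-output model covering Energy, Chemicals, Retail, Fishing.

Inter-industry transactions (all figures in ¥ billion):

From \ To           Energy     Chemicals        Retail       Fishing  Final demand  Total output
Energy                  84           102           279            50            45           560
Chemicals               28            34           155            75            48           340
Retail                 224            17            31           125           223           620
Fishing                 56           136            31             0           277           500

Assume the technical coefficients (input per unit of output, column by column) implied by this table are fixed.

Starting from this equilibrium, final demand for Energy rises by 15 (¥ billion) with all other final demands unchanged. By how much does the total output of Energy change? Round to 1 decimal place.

Technical coefficients a_ij = z_ij / X_j:
  a_EE = 84/560 = 0.15, a_CE = 28/560 = 0.05, a_RE = 224/560 = 0.40, a_FE = 56/560 = 0.10
  a_EC = 102/340 = 0.30, a_CC = 34/340 = 0.10, a_RC = 17/340 = 0.05, a_FC = 136/340 = 0.40
  a_ER = 279/620 = 0.45, a_CR = 155/620 = 0.25, a_RR = 31/620 = 0.05, a_FR = 31/620 = 0.05
  a_EF = 50/500 = 0.10, a_CF = 75/500 = 0.15, a_RF = 125/500 = 0.25, a_FF = 0/500 = 0.00
I − A =
  [   0.85    -0.30    -0.45    -0.10]
  [  -0.05     0.90    -0.25    -0.15]
  [  -0.40    -0.05     0.95    -0.25]
  [  -0.10    -0.40    -0.05     1.00]
Compute the cofactors C_ij = (−1)^(i+j)·(3×3 minor ij) of I−A; the adjugate is their transpose:
adj(I−A) = Cᵀ =
  [ 0.748875   0.387000   0.469750   0.250375]
  [ 0.170375   0.594125   0.245875   0.167625]
  [ 0.366750   0.270500   0.683500   0.248125]
  [ 0.161375   0.289875   0.179500   0.508750]
det(I−A) = Σ_j (I−A)_1j·C_1j = (0.85)(0.748875) + (-0.30)(0.170375) + (-0.45)(0.366750) + (-0.10)(0.161375) = 0.40425625
(I − A)⁻¹ = adj(I−A) / det(I−A) ≈
  [   1.8525     0.9573     1.1620     0.6193]
  [   0.4215     1.4697     0.6082     0.4147]
  [   0.9072     0.6691     1.6908     0.6138]
  [   0.3992     0.7171     0.4440     1.2585]
Δx = (I − A)⁻¹ Δd with Δd having +15 in the Energy component and 0 elsewhere.
So Δx_E = L_EE · (+15), where L_EE = adj(I−A)_EE / det(I−A) = 0.748875 / 0.40425625.
Δx_E = 0.748875 × (+15) / 0.40425625 = 11.233125 / 0.40425625 ≈ 27.8.

Δx_E = 27.8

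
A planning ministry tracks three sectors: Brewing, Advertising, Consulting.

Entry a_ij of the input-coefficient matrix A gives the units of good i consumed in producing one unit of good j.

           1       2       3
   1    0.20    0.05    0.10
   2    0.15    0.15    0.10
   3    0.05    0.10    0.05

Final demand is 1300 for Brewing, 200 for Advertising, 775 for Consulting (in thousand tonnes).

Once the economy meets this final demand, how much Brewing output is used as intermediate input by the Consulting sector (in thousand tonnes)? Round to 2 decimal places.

I − A =
  [   0.80    -0.05    -0.10]
  [  -0.15     0.85    -0.10]
  [  -0.05    -0.10     0.95]
Cofactors of I−A, C_ij = (−1)^(i+j)·(minor ij) (rows/columns in the sector order above):
  C_11 = (0.85)(0.95) − (-0.10)(-0.10) = 0.7975
  C_12 = −[(-0.15)(0.95) − (-0.10)(-0.05)] = 0.1475
  C_13 = (-0.15)(-0.10) − (0.85)(-0.05) = 0.0575
  C_21 = −[(-0.05)(0.95) − (-0.10)(-0.10)] = 0.0575
  C_22 = (0.80)(0.95) − (-0.10)(-0.05) = 0.7550
  C_23 = −[(0.80)(-0.10) − (-0.05)(-0.05)] = 0.0825
  C_31 = (-0.05)(-0.10) − (-0.10)(0.85) = 0.0900
  C_32 = −[(0.80)(-0.10) − (-0.10)(-0.15)] = 0.0950
  C_33 = (0.80)(0.85) − (-0.05)(-0.15) = 0.6725
det(I−A) = Σ_j (I−A)_1j·C_1j = (0.80)(0.7975) + (-0.05)(0.1475) + (-0.10)(0.0575) = 0.624875
adj(I−A) = Cᵀ =
  [ 0.7975   0.0575   0.0900]
  [ 0.1475   0.7550   0.0950]
  [ 0.0575   0.0825   0.6725]
(I − A)⁻¹ = adj(I−A) / det(I−A) ≈
  [   1.2763     0.0920     0.1440]
  [   0.2360     1.2082     0.1520]
  [   0.0920     0.1320     1.0762]
First solve x = (I − A)⁻¹ d = adj(I−A)·d / det(I−A); in particular x_3 = (0.0575·1300 + 0.0825·200 + 0.6725·775) / 0.624875 = 612.4375 / 0.624875 ≈ 980.0960.
Intermediate flow from 1 to 3: z_13 = a_13 · x_3 = 0.10 × 612.4375 / 0.624875 = 61.24375 / 0.624875 ≈ 98.01.

z_13 = 98.01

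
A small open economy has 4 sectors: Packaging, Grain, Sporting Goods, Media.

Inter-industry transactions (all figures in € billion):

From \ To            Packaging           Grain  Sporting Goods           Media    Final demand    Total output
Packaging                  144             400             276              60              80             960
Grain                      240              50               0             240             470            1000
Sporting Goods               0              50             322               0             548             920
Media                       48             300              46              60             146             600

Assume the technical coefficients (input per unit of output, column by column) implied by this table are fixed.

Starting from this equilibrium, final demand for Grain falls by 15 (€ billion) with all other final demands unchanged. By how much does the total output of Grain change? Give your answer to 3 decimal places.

Technical coefficients a_ij = z_ij / X_j:
  a_11 = 144/960 = 0.15, a_21 = 240/960 = 0.25, a_31 = 0/960 = 0.00, a_41 = 48/960 = 0.05
  a_12 = 400/1000 = 0.40, a_22 = 50/1000 = 0.05, a_32 = 50/1000 = 0.05, a_42 = 300/1000 = 0.30
  a_13 = 276/920 = 0.30, a_23 = 0/920 = 0.00, a_33 = 322/920 = 0.35, a_43 = 46/920 = 0.05
  a_14 = 60/600 = 0.10, a_24 = 240/600 = 0.40, a_34 = 0/600 = 0.00, a_44 = 60/600 = 0.10
I − A =
  [   0.85    -0.40    -0.30    -0.10]
  [  -0.25     0.95     0.00    -0.40]
  [   0.00    -0.05     0.65     0.00]
  [  -0.05    -0.30    -0.05     0.90]
Compute the cofactors C_ij = (−1)^(i+j)·(3×3 minor ij) of I−A; the adjugate is their transpose:
adj(I−A) = Cᵀ =
  [ 0.476750   0.267250   0.233250   0.171750]
  [ 0.159250   0.494000   0.091750   0.237250]
  [ 0.012250   0.038000   0.514500   0.018250]
  [ 0.080250   0.181625   0.072125   0.456125]
det(I−A) = Σ_j (I−A)_1j·C_1j = (0.85)(0.476750) + (-0.40)(0.159250) + (-0.30)(0.012250) + (-0.10)(0.080250) = 0.3298375
(I − A)⁻¹ = adj(I−A) / det(I−A) ≈
  [   1.4454     0.8102     0.7072     0.5207]
  [   0.4828     1.4977     0.2782     0.7193]
  [   0.0371     0.1152     1.5599     0.0553]
  [   0.2433     0.5506     0.2187     1.3829]
Δx = (I − A)⁻¹ Δd with Δd having -15 in the Grain component and 0 elsewhere.
So Δx_2 = L_22 · (-15), where L_22 = adj(I−A)_22 / det(I−A) = 0.494000 / 0.3298375.
Δx_2 = 0.494000 × (-15) / 0.3298375 = -7.41 / 0.3298375 ≈ -22.466.

Δx_2 = -22.466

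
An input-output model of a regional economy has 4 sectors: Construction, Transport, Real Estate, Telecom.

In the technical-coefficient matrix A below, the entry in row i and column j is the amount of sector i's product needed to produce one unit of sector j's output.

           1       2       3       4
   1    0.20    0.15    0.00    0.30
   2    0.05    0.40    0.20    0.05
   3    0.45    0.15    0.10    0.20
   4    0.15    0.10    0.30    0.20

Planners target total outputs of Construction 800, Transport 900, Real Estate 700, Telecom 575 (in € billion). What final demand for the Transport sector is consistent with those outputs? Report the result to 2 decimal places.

d_2 = 331.25

I − A =
  [   0.80    -0.15     0.00    -0.30]
  [  -0.05     0.60    -0.20    -0.05]
  [  -0.45    -0.15     0.90    -0.20]
  [  -0.15    -0.10    -0.30     0.80]
d = (I − A) x:
  d_1 = (+0.80)·800 + (-0.15)·900 + (+0.00)·700 + (-0.30)·575 = 332.50
  d_2 = (-0.05)·800 + (+0.60)·900 + (-0.20)·700 + (-0.05)·575 = 331.25
  d_3 = (-0.45)·800 + (-0.15)·900 + (+0.90)·700 + (-0.20)·575 = 20.00
  d_4 = (-0.15)·800 + (-0.10)·900 + (-0.30)·700 + (+0.80)·575 = 40.00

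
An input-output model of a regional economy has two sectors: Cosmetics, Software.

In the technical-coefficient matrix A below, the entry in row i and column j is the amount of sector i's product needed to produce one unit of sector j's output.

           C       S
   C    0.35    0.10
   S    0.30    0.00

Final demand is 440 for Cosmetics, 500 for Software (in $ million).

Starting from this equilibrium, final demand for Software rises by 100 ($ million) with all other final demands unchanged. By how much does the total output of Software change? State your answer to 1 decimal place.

I − A =
  [   0.65    -0.10]
  [  -0.30     1.00]
det(I−A) = (0.65)(1.00) − (-0.10)(-0.30) = 0.6200
adj(I−A) = [[1.00, 0.10], [0.30, 0.65]]
(I − A)⁻¹ = adj(I−A) / det(I−A) ≈
  [   1.6129     0.1613]
  [   0.4839     1.0484]
Δx = (I − A)⁻¹ Δd with Δd having +100 in the Software component and 0 elsewhere.
So Δx_S = L_SS · (+100), where L_SS = adj(I−A)_SS / det(I−A) = 0.65 / 0.6200.
Δx_S = 0.65 × (+100) / 0.6200 = 65.00 / 0.6200 ≈ 104.8.

Δx_S = 104.8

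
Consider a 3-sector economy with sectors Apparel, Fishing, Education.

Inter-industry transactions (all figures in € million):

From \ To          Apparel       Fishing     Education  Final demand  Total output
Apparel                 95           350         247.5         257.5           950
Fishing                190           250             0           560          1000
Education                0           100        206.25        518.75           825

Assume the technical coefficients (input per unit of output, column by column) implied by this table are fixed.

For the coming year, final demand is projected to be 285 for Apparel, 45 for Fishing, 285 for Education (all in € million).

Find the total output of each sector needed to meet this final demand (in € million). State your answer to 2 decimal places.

x_1 = 530.65, x_2 = 201.51, x_3 = 406.87

Technical coefficients a_ij = z_ij / X_j:
  a_11 = 95/950 = 0.10, a_21 = 190/950 = 0.20, a_31 = 0/950 = 0.00
  a_12 = 350/1000 = 0.35, a_22 = 250/1000 = 0.25, a_32 = 100/1000 = 0.10
  a_13 = 247.5/825 = 0.30, a_23 = 0/825 = 0.00, a_33 = 206.25/825 = 0.25
I − A =
  [   0.90    -0.35    -0.30]
  [  -0.20     0.75     0.00]
  [   0.00    -0.10     0.75]
Cofactors of I−A, C_ij = (−1)^(i+j)·(minor ij) (rows/columns in the sector order above):
  C_11 = (0.75)(0.75) − (0.00)(-0.10) = 0.5625
  C_12 = −[(-0.20)(0.75) − (0.00)(0.00)] = 0.1500
  C_13 = (-0.20)(-0.10) − (0.75)(0.00) = 0.0200
  C_21 = −[(-0.35)(0.75) − (-0.30)(-0.10)] = 0.2925
  C_22 = (0.90)(0.75) − (-0.30)(0.00) = 0.6750
  C_23 = −[(0.90)(-0.10) − (-0.35)(0.00)] = 0.0900
  C_31 = (-0.35)(0.00) − (-0.30)(0.75) = 0.2250
  C_32 = −[(0.90)(0.00) − (-0.30)(-0.20)] = 0.0600
  C_33 = (0.90)(0.75) − (-0.35)(-0.20) = 0.6050
det(I−A) = Σ_j (I−A)_1j·C_1j = (0.90)(0.5625) + (-0.35)(0.1500) + (-0.30)(0.0200) = 0.44775
adj(I−A) = Cᵀ =
  [ 0.5625   0.2925   0.2250]
  [ 0.1500   0.6750   0.0600]
  [ 0.0200   0.0900   0.6050]
(I − A)⁻¹ = adj(I−A) / det(I−A) ≈
  [   1.2563     0.6533     0.5025]
  [   0.3350     1.5075     0.1340]
  [   0.0447     0.2010     1.3512]
x = (I − A)⁻¹ d = adj(I−A)·d / det(I−A), with det(I−A) = 0.44775:
  x_1 = (0.5625·285 + 0.2925·45 + 0.2250·285) / 0.44775 = 237.60 / 0.44775 ≈ 530.65
  x_2 = (0.1500·285 + 0.6750·45 + 0.0600·285) / 0.44775 = 90.225 / 0.44775 ≈ 201.51
  x_3 = (0.0200·285 + 0.0900·45 + 0.6050·285) / 0.44775 = 182.175 / 0.44775 ≈ 406.87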